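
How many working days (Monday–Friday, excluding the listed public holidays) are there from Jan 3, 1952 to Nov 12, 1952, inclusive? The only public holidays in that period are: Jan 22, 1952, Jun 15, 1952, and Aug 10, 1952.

224

Jan 3, 1952 is a Thursday.
From Jan 3, 1952 to Nov 12, 1952 is 315 days inclusive.
315 = 7 × 45, so the span is exactly 45 full weeks.
Each full week contributes 5 weekdays (Mon–Fri): 45 × 5 = 225.
Holidays: Jan 22, 1952 (Tue); Jun 15, 1952 (Sun); Aug 10, 1952 (Sun).
1 of the 3 holidays fall on weekdays; the rest are weekends and were already excluded.
Business days: 225 − 1 = 224.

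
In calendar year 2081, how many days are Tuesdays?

52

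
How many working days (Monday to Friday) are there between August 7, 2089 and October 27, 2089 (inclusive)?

59

August 7, 2089 is a Sunday.
From August 7, 2089 to October 27, 2089 is 82 days inclusive.
82 = 7 × 11 + 5, so there are 11 full weeks plus 5 extra days.
Each full week contributes 5 weekdays (Mon–Fri): 11 × 5 = 55.
The 5 extra days are Sunday, Monday, Tuesday, Wednesday, Thursday — 4 of them qualify.
Total: 55 + 4 = 59.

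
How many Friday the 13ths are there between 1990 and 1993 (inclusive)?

Friday-the-13ths by year:
1990: Apr, Jul
1991: Sep, Dec
1992: Mar, Nov
1993: Aug

7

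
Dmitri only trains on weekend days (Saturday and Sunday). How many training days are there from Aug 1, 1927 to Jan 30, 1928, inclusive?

Aug 1, 1927 is a Monday.
That's 183 days from start to end, counting both.
183 = 7 × 26 + 1, so there are 26 full weeks plus 1 extra day.
Each full week contributes 2 weekend days (Sat, Sun): 26 × 2 = 52.
The 1 extra day is Monday — none qualify.
Total: 52 + 0 = 52.

52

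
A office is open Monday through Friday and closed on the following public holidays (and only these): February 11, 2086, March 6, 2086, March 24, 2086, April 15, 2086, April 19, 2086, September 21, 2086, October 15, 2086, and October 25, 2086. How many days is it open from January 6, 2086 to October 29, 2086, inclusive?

206

January 6, 2086 is a Sunday.
The range spans 297 days (inclusive of both endpoints).
297 = 7 × 42 + 3, so there are 42 full weeks plus 3 extra days.
Each full week contributes 5 weekdays (Mon–Fri): 42 × 5 = 210.
The 3 extra days are Sunday, Monday, Tuesday — 2 of them qualify.
Total: 210 + 2 = 212.
Holidays: February 11, 2086 (Mon); March 6, 2086 (Wed); March 24, 2086 (Sun); April 15, 2086 (Mon); April 19, 2086 (Fri); September 21, 2086 (Sat); October 15, 2086 (Tue); October 25, 2086 (Fri).
6 of the 8 holidays fall on weekdays; the rest are weekends and were already excluded.
Business days: 212 − 6 = 206.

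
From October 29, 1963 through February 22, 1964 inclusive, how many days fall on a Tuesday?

17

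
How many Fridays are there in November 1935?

5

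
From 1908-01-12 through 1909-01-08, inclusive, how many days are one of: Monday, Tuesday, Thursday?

1908-01-12 is a Sunday.
That's 363 days from start to end, counting both.
363 = 7 × 51 + 6, so there are 51 full weeks plus 6 extra days.
Each full week contributes 3 days from the set (Mon, Tue, Thu): 51 × 3 = 153.
The 6 extra days are Sunday, Monday, Tuesday, Wednesday, Thursday, Friday — 3 of them qualify.
Total: 153 + 3 = 156.

156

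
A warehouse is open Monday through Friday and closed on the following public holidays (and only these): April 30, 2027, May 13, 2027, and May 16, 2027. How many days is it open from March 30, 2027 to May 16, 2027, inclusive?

32

March 30, 2027 is a Tuesday.
From March 30, 2027 to May 16, 2027 is 48 days inclusive.
48 = 7 × 6 + 6, so there are 6 full weeks plus 6 extra days.
Each full week contributes 5 weekdays (Mon–Fri): 6 × 5 = 30.
The 6 extra days are Tue, Wed, Thu, Fri, Sat, Sun — 4 of them qualify.
Total: 30 + 4 = 34.
Holidays: April 30, 2027 (Fri); May 13, 2027 (Thu); May 16, 2027 (Sun).
2 of the 3 holidays fall on weekdays; the rest are weekends and were already excluded.
Business days: 34 − 2 = 32.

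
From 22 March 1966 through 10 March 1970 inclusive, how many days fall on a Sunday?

22 March 1966 is a Tuesday.
From 22 March 1966 to 10 March 1970 is 1450 days inclusive.
1450 = 7 × 207 + 1, so there are 207 full weeks plus 1 extra day.
Each full week contributes one Sunday: 207 so far.
The 1 extra day is Tuesday — none qualify.
Total: 207 + 0 = 207.

207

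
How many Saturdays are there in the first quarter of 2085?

13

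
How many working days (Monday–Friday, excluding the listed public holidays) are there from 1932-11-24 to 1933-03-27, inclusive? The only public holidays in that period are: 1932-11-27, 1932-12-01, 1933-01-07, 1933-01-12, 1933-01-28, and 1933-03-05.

1932-11-24 is a Thursday.
From 1932-11-24 to 1933-03-27 is 124 days inclusive.
124 = 7 × 17 + 5, so there are 17 full weeks plus 5 extra days.
Each full week contributes 5 weekdays (Mon–Fri): 17 × 5 = 85.
The 5 extra days are Thu, Fri, Sat, Sun, Mon — 3 of them qualify.
Total: 85 + 3 = 88.
Holidays: 1932-11-27 (Sun); 1932-12-01 (Thu); 1933-01-07 (Sat); 1933-01-12 (Thu); 1933-01-28 (Sat); 1933-03-05 (Sun).
2 of the 6 holidays fall on weekdays; the rest are weekends and were already excluded.
Business days: 88 − 2 = 86.

86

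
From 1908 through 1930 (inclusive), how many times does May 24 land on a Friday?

Day of week of May 24 in each year:
1908: Sun, 1909: Mon, 1910: Tue, 1911: Wed, 1912: Fri ✓, 1913: Sat, 1914: Sun, 1915: Mon, 1916: Wed, 1917: Thu, 1918: Fri ✓, 1919: Sat, 1920: Mon, 1921: Tue, 1922: Wed, 1923: Thu, 1924: Sat, 1925: Sun, 1926: Mon, 1927: Tue, 1928: Thu, 1929: Fri ✓, 1930: Sat
Fridays: 1912, 1918, 1929.

3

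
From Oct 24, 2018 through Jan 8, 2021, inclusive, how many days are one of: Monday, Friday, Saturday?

346

Oct 24, 2018 is a Wednesday.
That's 808 days from start to end, counting both.
808 = 7 × 115 + 3, so there are 115 full weeks plus 3 extra days.
Each full week contributes 3 days from the set (Mon, Fri, Sat): 115 × 3 = 345.
The 3 extra days are Wed, Thu, Fri — 1 of them qualifies.
Total: 345 + 1 = 346.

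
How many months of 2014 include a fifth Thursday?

4

A month has five Thursdays exactly when Thursday falls within its first (length − 28) days.
Jan: 31 days, starts Wed → 5 of Wed, Thu, Fri ✓
Feb: 28 days, starts Sat → 5 of (none)
Mar: 31 days, starts Sat → 5 of Sat, Sun, Mon
Apr: 30 days, starts Tue → 5 of Tue, Wed
May: 31 days, starts Thu → 5 of Thu, Fri, Sat ✓
Jun: 30 days, starts Sun → 5 of Sun, Mon
Jul: 31 days, starts Tue → 5 of Tue, Wed, Thu ✓
Aug: 31 days, starts Fri → 5 of Fri, Sat, Sun
Sep: 30 days, starts Mon → 5 of Mon, Tue
Oct: 31 days, starts Wed → 5 of Wed, Thu, Fri ✓
Nov: 30 days, starts Sat → 5 of Sat, Sun
Dec: 31 days, starts Mon → 5 of Mon, Tue, Wed
Months with five Thursdays: Jan, May, Jul, Oct.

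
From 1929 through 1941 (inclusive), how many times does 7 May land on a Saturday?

Day of week of May 7 in each year:
1929: Tue, 1930: Wed, 1931: Thu, 1932: Sat ✓, 1933: Sun, 1934: Mon, 1935: Tue, 1936: Thu, 1937: Fri, 1938: Sat ✓, 1939: Sun, 1940: Tue, 1941: Wed
Saturdays: 1932, 1938.

2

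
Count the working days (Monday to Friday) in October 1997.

23 weekdays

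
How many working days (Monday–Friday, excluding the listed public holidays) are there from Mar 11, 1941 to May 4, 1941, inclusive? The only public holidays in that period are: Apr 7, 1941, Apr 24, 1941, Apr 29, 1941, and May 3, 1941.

Mar 11, 1941 is a Tuesday.
That's 55 days from start to end, counting both.
55 = 7 × 7 + 6, so there are 7 full weeks plus 6 extra days.
Each full week contributes 5 weekdays (Mon–Fri): 7 × 5 = 35.
The 6 extra days are Tue, Wed, Thu, Fri, Sat, Sun — 4 of them qualify.
Total: 35 + 4 = 39.
Holidays: Apr 7, 1941 (Mon); Apr 24, 1941 (Thu); Apr 29, 1941 (Tue); May 3, 1941 (Sat).
3 of the 4 holidays fall on weekdays; the rest are weekends and were already excluded.
Business days: 39 − 3 = 36.

36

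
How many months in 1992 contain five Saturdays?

A month has five Saturdays exactly when Saturday falls within its first (length − 28) days.
Jan: 31 days, starts Wed → 5 of Wed, Thu, Fri
Feb: 29 days, starts Sat → 5 of Sat ✓
Mar: 31 days, starts Sun → 5 of Sun, Mon, Tue
Apr: 30 days, starts Wed → 5 of Wed, Thu
May: 31 days, starts Fri → 5 of Fri, Sat, Sun ✓
Jun: 30 days, starts Mon → 5 of Mon, Tue
Jul: 31 days, starts Wed → 5 of Wed, Thu, Fri
Aug: 31 days, starts Sat → 5 of Sat, Sun, Mon ✓
Sep: 30 days, starts Tue → 5 of Tue, Wed
Oct: 31 days, starts Thu → 5 of Thu, Fri, Sat ✓
Nov: 30 days, starts Sun → 5 of Sun, Mon
Dec: 31 days, starts Tue → 5 of Tue, Wed, Thu
Months with five Saturdays: Feb, May, Aug, Oct.

4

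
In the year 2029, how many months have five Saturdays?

A month has five Saturdays exactly when Saturday falls within its first (length − 28) days.
Jan: 31 days, starts Mon → 5 of Mon, Tue, Wed
Feb: 28 days, starts Thu → 5 of (none)
Mar: 31 days, starts Thu → 5 of Thu, Fri, Sat ✓
Apr: 30 days, starts Sun → 5 of Sun, Mon
May: 31 days, starts Tue → 5 of Tue, Wed, Thu
Jun: 30 days, starts Fri → 5 of Fri, Sat ✓
Jul: 31 days, starts Sun → 5 of Sun, Mon, Tue
Aug: 31 days, starts Wed → 5 of Wed, Thu, Fri
Sep: 30 days, starts Sat → 5 of Sat, Sun ✓
Oct: 31 days, starts Mon → 5 of Mon, Tue, Wed
Nov: 30 days, starts Thu → 5 of Thu, Fri
Dec: 31 days, starts Sat → 5 of Sat, Sun, Mon ✓
Months with five Saturdays: Mar, Jun, Sep, Dec.

4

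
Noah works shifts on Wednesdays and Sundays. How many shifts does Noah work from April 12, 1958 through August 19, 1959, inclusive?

April 12, 1958 is a Saturday.
That's 495 days from start to end, counting both.
495 = 7 × 70 + 5, so there are 70 full weeks plus 5 extra days.
Each full week contributes 2 days from the set (Wed, Sun): 70 × 2 = 140.
The 5 extra days are Saturday, Sunday, Monday, Tuesday, Wednesday — 2 of them qualify.
Total: 140 + 2 = 142.

142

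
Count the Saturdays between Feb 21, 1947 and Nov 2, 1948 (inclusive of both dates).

Feb 21, 1947 is a Friday.
The range spans 621 days (inclusive of both endpoints).
621 = 7 × 88 + 5, so there are 88 full weeks plus 5 extra days.
Each full week contributes one Saturday: 88 so far.
The 5 extra days are Fri, Sat, Sun, Mon, Tue — 1 of them qualifies.
Total: 88 + 1 = 89.

89 Saturdays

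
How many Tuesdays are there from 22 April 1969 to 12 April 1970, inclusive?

51

22 April 1969 is a Tuesday.
The range spans 356 days (inclusive of both endpoints).
356 = 7 × 50 + 6, so there are 50 full weeks plus 6 extra days.
Each full week contributes one Tuesday: 50 so far.
The 6 extra days are Tuesday, Wednesday, Thursday, Friday, Saturday, Sunday — 1 of them qualifies.
Total: 50 + 1 = 51.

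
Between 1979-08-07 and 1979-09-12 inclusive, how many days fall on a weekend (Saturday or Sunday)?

1979-08-07 is a Tuesday.
The range spans 37 days (inclusive of both endpoints).
37 = 7 × 5 + 2, so there are 5 full weeks plus 2 extra days.
Each full week contributes 2 weekend days (Sat, Sun): 5 × 2 = 10.
The 2 extra days are Tue, Wed — none qualify.
Total: 10 + 0 = 10.

10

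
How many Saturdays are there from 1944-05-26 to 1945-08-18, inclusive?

65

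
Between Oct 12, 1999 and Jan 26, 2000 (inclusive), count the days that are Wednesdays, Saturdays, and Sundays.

Oct 12, 1999 is a Tuesday.
The range spans 107 days (inclusive of both endpoints).
107 = 7 × 15 + 2, so there are 15 full weeks plus 2 extra days.
Each full week contributes 3 days from the set (Wed, Sat, Sun): 15 × 3 = 45.
The 2 extra days are Tuesday, Wednesday — 1 of them qualifies.
Total: 45 + 1 = 46.

46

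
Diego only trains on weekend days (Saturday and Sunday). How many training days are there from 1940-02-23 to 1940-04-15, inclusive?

16

1940-02-23 is a Friday.
That's 53 days from start to end, counting both.
53 = 7 × 7 + 4, so there are 7 full weeks plus 4 extra days.
Each full week contributes 2 weekend days (Sat, Sun): 7 × 2 = 14.
The 4 extra days are Fri, Sat, Sun, Mon — 2 of them qualify.
Total: 14 + 2 = 16.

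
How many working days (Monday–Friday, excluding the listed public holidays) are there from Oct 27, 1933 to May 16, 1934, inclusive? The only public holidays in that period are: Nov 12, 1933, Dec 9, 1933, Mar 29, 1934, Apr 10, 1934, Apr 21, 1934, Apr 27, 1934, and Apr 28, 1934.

141

Oct 27, 1933 is a Friday.
That's 202 days from start to end, counting both.
202 = 7 × 28 + 6, so there are 28 full weeks plus 6 extra days.
Each full week contributes 5 weekdays (Mon–Fri): 28 × 5 = 140.
The 6 extra days are Fri, Sat, Sun, Mon, Tue, Wed — 4 of them qualify.
Total: 140 + 4 = 144.
Holidays: Nov 12, 1933 (Sun); Dec 9, 1933 (Sat); Mar 29, 1934 (Thu); Apr 10, 1934 (Tue); Apr 21, 1934 (Sat); Apr 27, 1934 (Fri); Apr 28, 1934 (Sat).
3 of the 7 holidays fall on weekdays; the rest are weekends and were already excluded.
Business days: 144 − 3 = 141.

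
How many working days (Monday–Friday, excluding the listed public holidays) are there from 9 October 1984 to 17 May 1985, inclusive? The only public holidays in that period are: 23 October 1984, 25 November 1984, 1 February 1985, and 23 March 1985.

157

9 October 1984 is a Tuesday.
That's 221 days from start to end, counting both.
221 = 7 × 31 + 4, so there are 31 full weeks plus 4 extra days.
Each full week contributes 5 weekdays (Mon–Fri): 31 × 5 = 155.
The 4 extra days are Tuesday, Wednesday, Thursday, Friday — 4 of them qualify.
Total: 155 + 4 = 159.
Holidays: 23 October 1984 (Tue); 25 November 1984 (Sun); 1 February 1985 (Fri); 23 March 1985 (Sat).
2 of the 4 holidays fall on weekdays; the rest are weekends and were already excluded.
Business days: 159 − 2 = 157.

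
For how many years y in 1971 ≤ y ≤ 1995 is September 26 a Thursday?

Day of week of September 26 in each year:
1971: Sun, 1972: Tue, 1973: Wed, 1974: Thu ✓, 1975: Fri, 1976: Sun, 1977: Mon, 1978: Tue, 1979: Wed, 1980: Fri, 1981: Sat, 1982: Sun, 1983: Mon, 1984: Wed, 1985: Thu ✓, 1986: Fri, 1987: Sat, 1988: Mon, 1989: Tue, 1990: Wed, 1991: Thu ✓, 1992: Sat, 1993: Sun, 1994: Mon, 1995: Tue
Thursdays: 1974, 1985, 1991.

3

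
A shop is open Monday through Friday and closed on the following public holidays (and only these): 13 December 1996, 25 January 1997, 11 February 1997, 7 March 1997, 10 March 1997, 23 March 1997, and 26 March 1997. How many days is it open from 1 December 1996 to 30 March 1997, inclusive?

1 December 1996 is a Sunday.
From 1 December 1996 to 30 March 1997 is 120 days inclusive.
120 = 7 × 17 + 1, so there are 17 full weeks plus 1 extra day.
Each full week contributes 5 weekdays (Mon–Fri): 17 × 5 = 85.
The 1 extra day is Sun — none qualify.
Total: 85 + 0 = 85.
Holidays: 13 December 1996 (Fri); 25 January 1997 (Sat); 11 February 1997 (Tue); 7 March 1997 (Fri); 10 March 1997 (Mon); 23 March 1997 (Sun); 26 March 1997 (Wed).
5 of the 7 holidays fall on weekdays; the rest are weekends and were already excluded.
Business days: 85 − 5 = 80.

80 business days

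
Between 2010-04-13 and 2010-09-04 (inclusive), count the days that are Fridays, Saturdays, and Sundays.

2010-04-13 is a Tuesday.
From 2010-04-13 to 2010-09-04 is 145 days inclusive.
145 = 7 × 20 + 5, so there are 20 full weeks plus 5 extra days.
Each full week contributes 3 days from the set (Fri, Sat, Sun): 20 × 3 = 60.
The 5 extra days are Tuesday, Wednesday, Thursday, Friday, Saturday — 2 of them qualify.
Total: 60 + 2 = 62.

62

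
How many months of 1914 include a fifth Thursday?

5

A month has five Thursdays exactly when Thursday falls within its first (length − 28) days.
Jan: 31 days, starts Thu → 5 of Thu, Fri, Sat ✓
Feb: 28 days, starts Sun → 5 of (none)
Mar: 31 days, starts Sun → 5 of Sun, Mon, Tue
Apr: 30 days, starts Wed → 5 of Wed, Thu ✓
May: 31 days, starts Fri → 5 of Fri, Sat, Sun
Jun: 30 days, starts Mon → 5 of Mon, Tue
Jul: 31 days, starts Wed → 5 of Wed, Thu, Fri ✓
Aug: 31 days, starts Sat → 5 of Sat, Sun, Mon
Sep: 30 days, starts Tue → 5 of Tue, Wed
Oct: 31 days, starts Thu → 5 of Thu, Fri, Sat ✓
Nov: 30 days, starts Sun → 5 of Sun, Mon
Dec: 31 days, starts Tue → 5 of Tue, Wed, Thu ✓
Months with five Thursdays: Jan, Apr, Jul, Oct, Dec.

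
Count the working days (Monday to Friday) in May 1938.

22

1938-05-01 is a Sunday.
From 1938-05-01 to 1938-05-31 is 31 days inclusive.
31 = 7 × 4 + 3, so there are 4 full weeks plus 3 extra days.
Each full week contributes 5 weekdays (Mon–Fri): 4 × 5 = 20.
The 3 extra days are Sun, Mon, Tue — 2 of them qualify.
Total: 20 + 2 = 22.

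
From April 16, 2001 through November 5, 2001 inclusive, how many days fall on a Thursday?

29

April 16, 2001 is a Monday.
The range spans 204 days (inclusive of both endpoints).
204 = 7 × 29 + 1, so there are 29 full weeks plus 1 extra day.
Each full week contributes one Thursday: 29 so far.
The 1 extra day is Mon — none qualify.
Total: 29 + 0 = 29.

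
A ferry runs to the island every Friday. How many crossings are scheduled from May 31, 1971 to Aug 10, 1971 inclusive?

10

May 31, 1971 is a Monday.
That's 72 days from start to end, counting both.
72 = 7 × 10 + 2, so there are 10 full weeks plus 2 extra days.
Each full week contributes one Friday: 10 so far.
The 2 extra days are Monday, Tuesday — none qualify.
Total: 10 + 0 = 10.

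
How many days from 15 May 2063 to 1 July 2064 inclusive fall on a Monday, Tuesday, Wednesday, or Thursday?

15 May 2063 is a Tuesday.
That's 414 days from start to end, counting both.
414 = 7 × 59 + 1, so there are 59 full weeks plus 1 extra day.
Each full week contributes 4 days from the set (Mon, Tue, Wed, Thu): 59 × 4 = 236.
The 1 extra day is Tue — 1 of them qualifies.
Total: 236 + 1 = 237.

237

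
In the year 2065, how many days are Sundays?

52

January 1, 2065 is a Thursday.
From January 1, 2065 to December 31, 2065 is 365 days inclusive.
365 = 7 × 52 + 1, so there are 52 full weeks plus 1 extra day.
Each full week contributes one Sunday: 52 so far.
The 1 extra day is Thursday — none qualify.
Total: 52 + 0 = 52.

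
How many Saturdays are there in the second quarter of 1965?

13

Apr 1, 1965 is a Thursday.
From Apr 1, 1965 to Jun 30, 1965 is 91 days inclusive.
91 = 7 × 13, so the span is exactly 13 full weeks.
Each full week contributes one Saturday: 13 so far.
Total: 13.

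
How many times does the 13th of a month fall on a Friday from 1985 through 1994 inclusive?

Friday-the-13ths by year:
1985: Sep, Dec
1986: Jun
1987: Feb, Mar, Nov
1988: May
1989: Jan, Oct
1990: Apr, Jul
1991: Sep, Dec
1992: Mar, Nov
1993: Aug
1994: May

17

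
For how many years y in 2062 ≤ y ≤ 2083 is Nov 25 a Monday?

3

Day of week of November 25 in each year:
2062: Sat, 2063: Sun, 2064: Tue, 2065: Wed, 2066: Thu, 2067: Fri, 2068: Sun, 2069: Mon ✓, 2070: Tue, 2071: Wed, 2072: Fri, 2073: Sat, 2074: Sun, 2075: Mon ✓, 2076: Wed, 2077: Thu, 2078: Fri, 2079: Sat, 2080: Mon ✓, 2081: Tue, 2082: Wed, 2083: Thu
Mondays: 2069, 2075, 2080.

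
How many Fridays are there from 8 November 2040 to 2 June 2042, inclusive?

8 November 2040 is a Thursday.
That's 572 days from start to end, counting both.
572 = 7 × 81 + 5, so there are 81 full weeks plus 5 extra days.
Each full week contributes one Friday: 81 so far.
The 5 extra days are Thursday, Friday, Saturday, Sunday, Monday — 1 of them qualifies.
Total: 81 + 1 = 82.

82 Fridays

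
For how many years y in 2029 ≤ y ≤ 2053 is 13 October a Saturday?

Day of week of October 13 in each year:
2029: Sat ✓, 2030: Sun, 2031: Mon, 2032: Wed, 2033: Thu, 2034: Fri, 2035: Sat ✓, 2036: Mon, 2037: Tue, 2038: Wed, 2039: Thu, 2040: Sat ✓, 2041: Sun, 2042: Mon, 2043: Tue, 2044: Thu, 2045: Fri, 2046: Sat ✓, 2047: Sun, 2048: Tue, 2049: Wed, 2050: Thu, 2051: Fri, 2052: Sun, 2053: Mon
Saturdays: 2029, 2035, 2040, 2046.

4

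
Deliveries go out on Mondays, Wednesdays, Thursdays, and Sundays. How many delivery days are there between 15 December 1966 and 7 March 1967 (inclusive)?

47

15 December 1966 is a Thursday.
That's 83 days from start to end, counting both.
83 = 7 × 11 + 6, so there are 11 full weeks plus 6 extra days.
Each full week contributes 4 days from the set (Mon, Wed, Thu, Sun): 11 × 4 = 44.
The 6 extra days are Thursday, Friday, Saturday, Sunday, Monday, Tuesday — 3 of them qualify.
Total: 44 + 3 = 47.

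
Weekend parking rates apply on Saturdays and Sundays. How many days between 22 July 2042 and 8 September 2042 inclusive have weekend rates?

14

22 July 2042 is a Tuesday.
That's 49 days from start to end, counting both.
49 = 7 × 7, so the span is exactly 7 full weeks.
Each full week contributes 2 weekend days (Sat, Sun): 7 × 2 = 14.
Total: 14.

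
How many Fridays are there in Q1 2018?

13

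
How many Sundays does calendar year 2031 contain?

2031-01-01 is a Wednesday.
From 2031-01-01 to 2031-12-31 is 365 days inclusive.
365 = 7 × 52 + 1, so there are 52 full weeks plus 1 extra day.
Each full week contributes one Sunday: 52 so far.
The 1 extra day is Wed — none qualify.
Total: 52 + 0 = 52.

52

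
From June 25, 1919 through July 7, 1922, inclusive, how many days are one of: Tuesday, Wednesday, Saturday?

475

June 25, 1919 is a Wednesday.
That's 1109 days from start to end, counting both.
1109 = 7 × 158 + 3, so there are 158 full weeks plus 3 extra days.
Each full week contributes 3 days from the set (Tue, Wed, Sat): 158 × 3 = 474.
The 3 extra days are Wed, Thu, Fri — 1 of them qualifies.
Total: 474 + 1 = 475.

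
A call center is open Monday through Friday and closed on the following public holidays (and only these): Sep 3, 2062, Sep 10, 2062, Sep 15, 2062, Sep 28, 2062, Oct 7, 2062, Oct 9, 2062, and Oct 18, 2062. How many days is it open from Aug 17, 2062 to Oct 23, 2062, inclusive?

44 working days

Aug 17, 2062 is a Thursday.
From Aug 17, 2062 to Oct 23, 2062 is 68 days inclusive.
68 = 7 × 9 + 5, so there are 9 full weeks plus 5 extra days.
Each full week contributes 5 weekdays (Mon–Fri): 9 × 5 = 45.
The 5 extra days are Thursday, Friday, Saturday, Sunday, Monday — 3 of them qualify.
Total: 45 + 3 = 48.
Holidays: Sep 3, 2062 (Sun); Sep 10, 2062 (Sun); Sep 15, 2062 (Fri); Sep 28, 2062 (Thu); Oct 7, 2062 (Sat); Oct 9, 2062 (Mon); Oct 18, 2062 (Wed).
4 of the 7 holidays fall on weekdays; the rest are weekends and were already excluded.
Business days: 48 − 4 = 44.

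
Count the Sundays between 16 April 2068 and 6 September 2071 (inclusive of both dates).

16 April 2068 is a Monday.
From 16 April 2068 to 6 September 2071 is 1239 days inclusive.
1239 = 7 × 177, so the span is exactly 177 full weeks.
Each full week contributes one Sunday: 177 so far.
Total: 177.

177 Sundays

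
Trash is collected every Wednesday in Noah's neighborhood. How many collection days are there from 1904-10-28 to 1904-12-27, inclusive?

8

1904-10-28 is a Friday.
The range spans 61 days (inclusive of both endpoints).
61 = 7 × 8 + 5, so there are 8 full weeks plus 5 extra days.
Each full week contributes one Wednesday: 8 so far.
The 5 extra days are Fri, Sat, Sun, Mon, Tue — none qualify.
Total: 8 + 0 = 8.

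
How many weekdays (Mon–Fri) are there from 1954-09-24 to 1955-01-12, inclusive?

1954-09-24 is a Friday.
The range spans 111 days (inclusive of both endpoints).
111 = 7 × 15 + 6, so there are 15 full weeks plus 6 extra days.
Each full week contributes 5 weekdays (Mon–Fri): 15 × 5 = 75.
The 6 extra days are Friday, Saturday, Sunday, Monday, Tuesday, Wednesday — 4 of them qualify.
Total: 75 + 4 = 79.

79 weekdays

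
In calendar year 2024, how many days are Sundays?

January 1, 2024 is a Monday.
From January 1, 2024 to December 31, 2024 is 366 days inclusive.
366 = 7 × 52 + 2, so there are 52 full weeks plus 2 extra days.
Each full week contributes one Sunday: 52 so far.
The 2 extra days are Monday, Tuesday — none qualify.
Total: 52 + 0 = 52.

52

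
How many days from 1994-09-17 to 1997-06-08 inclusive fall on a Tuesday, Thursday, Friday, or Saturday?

1994-09-17 is a Saturday.
That's 996 days from start to end, counting both.
996 = 7 × 142 + 2, so there are 142 full weeks plus 2 extra days.
Each full week contributes 4 days from the set (Tue, Thu, Fri, Sat): 142 × 4 = 568.
The 2 extra days are Sat, Sun — 1 of them qualifies.
Total: 568 + 1 = 569.

569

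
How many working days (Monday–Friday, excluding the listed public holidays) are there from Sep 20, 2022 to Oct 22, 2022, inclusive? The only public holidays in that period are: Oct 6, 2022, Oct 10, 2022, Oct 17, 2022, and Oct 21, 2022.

Sep 20, 2022 is a Tuesday.
That's 33 days from start to end, counting both.
33 = 7 × 4 + 5, so there are 4 full weeks plus 5 extra days.
Each full week contributes 5 weekdays (Mon–Fri): 4 × 5 = 20.
The 5 extra days are Tuesday, Wednesday, Thursday, Friday, Saturday — 4 of them qualify.
Total: 20 + 4 = 24.
Holidays: Oct 6, 2022 (Thu); Oct 10, 2022 (Mon); Oct 17, 2022 (Mon); Oct 21, 2022 (Fri).
All 4 holidays fall on weekdays, so subtract 4.
Business days: 24 − 4 = 20.

20 working days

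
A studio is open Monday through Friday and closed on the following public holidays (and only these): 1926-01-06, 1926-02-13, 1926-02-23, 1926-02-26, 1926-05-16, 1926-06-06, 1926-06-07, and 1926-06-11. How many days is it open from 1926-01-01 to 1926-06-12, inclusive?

111 business days

1926-01-01 is a Friday.
From 1926-01-01 to 1926-06-12 is 163 days inclusive.
163 = 7 × 23 + 2, so there are 23 full weeks plus 2 extra days.
Each full week contributes 5 weekdays (Mon–Fri): 23 × 5 = 115.
The 2 extra days are Friday, Saturday — 1 of them qualifies.
Total: 115 + 1 = 116.
Holidays: 1926-01-06 (Wed); 1926-02-13 (Sat); 1926-02-23 (Tue); 1926-02-26 (Fri); 1926-05-16 (Sun); 1926-06-06 (Sun); 1926-06-07 (Mon); 1926-06-11 (Fri).
5 of the 8 holidays fall on weekdays; the rest are weekends and were already excluded.
Business days: 116 − 5 = 111.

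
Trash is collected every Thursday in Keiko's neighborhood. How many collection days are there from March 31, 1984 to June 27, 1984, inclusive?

12 Thursdays

March 31, 1984 is a Saturday.
That's 89 days from start to end, counting both.
89 = 7 × 12 + 5, so there are 12 full weeks plus 5 extra days.
Each full week contributes one Thursday: 12 so far.
The 5 extra days are Saturday, Sunday, Monday, Tuesday, Wednesday — none qualify.
Total: 12 + 0 = 12.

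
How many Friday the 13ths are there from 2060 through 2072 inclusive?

Friday-the-13ths by year:
2060: Feb, Aug
2061: May
2062: Jan, Oct
2063: Apr, Jul
2064: Jun
2065: Feb, Mar, Nov
2066: Aug
2067: May
2068: Jan, Apr, Jul
2069: Sep, Dec
2070: Jun
2071: Feb, Mar, Nov
2072: May

23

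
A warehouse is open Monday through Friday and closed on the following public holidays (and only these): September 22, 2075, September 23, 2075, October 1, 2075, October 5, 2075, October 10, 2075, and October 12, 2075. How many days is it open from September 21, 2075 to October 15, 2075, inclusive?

14

September 21, 2075 is a Saturday.
From September 21, 2075 to October 15, 2075 is 25 days inclusive.
25 = 7 × 3 + 4, so there are 3 full weeks plus 4 extra days.
Each full week contributes 5 weekdays (Mon–Fri): 3 × 5 = 15.
The 4 extra days are Sat, Sun, Mon, Tue — 2 of them qualify.
Total: 15 + 2 = 17.
Holidays: September 22, 2075 (Sun); September 23, 2075 (Mon); October 1, 2075 (Tue); October 5, 2075 (Sat); October 10, 2075 (Thu); October 12, 2075 (Sat).
3 of the 6 holidays fall on weekdays; the rest are weekends and were already excluded.
Business days: 17 − 3 = 14.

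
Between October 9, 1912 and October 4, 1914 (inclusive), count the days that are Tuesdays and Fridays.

October 9, 1912 is a Wednesday.
That's 726 days from start to end, counting both.
726 = 7 × 103 + 5, so there are 103 full weeks plus 5 extra days.
Each full week contributes 2 days from the set (Tue, Fri): 103 × 2 = 206.
The 5 extra days are Wednesday, Thursday, Friday, Saturday, Sunday — 1 of them qualifies.
Total: 206 + 1 = 207.

207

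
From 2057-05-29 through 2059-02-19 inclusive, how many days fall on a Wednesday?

91 Wednesdays

2057-05-29 is a Tuesday.
From 2057-05-29 to 2059-02-19 is 632 days inclusive.
632 = 7 × 90 + 2, so there are 90 full weeks plus 2 extra days.
Each full week contributes one Wednesday: 90 so far.
The 2 extra days are Tue, Wed — 1 of them qualifies.
Total: 90 + 1 = 91.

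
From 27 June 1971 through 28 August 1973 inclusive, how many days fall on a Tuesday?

27 June 1971 is a Sunday.
From 27 June 1971 to 28 August 1973 is 794 days inclusive.
794 = 7 × 113 + 3, so there are 113 full weeks plus 3 extra days.
Each full week contributes one Tuesday: 113 so far.
The 3 extra days are Sunday, Monday, Tuesday — 1 of them qualifies.
Total: 113 + 1 = 114.

114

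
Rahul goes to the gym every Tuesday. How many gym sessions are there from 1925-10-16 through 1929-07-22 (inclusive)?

1925-10-16 is a Friday.
That's 1376 days from start to end, counting both.
1376 = 7 × 196 + 4, so there are 196 full weeks plus 4 extra days.
Each full week contributes one Tuesday: 196 so far.
The 4 extra days are Friday, Saturday, Sunday, Monday — none qualify.
Total: 196 + 0 = 196.

196 Tuesdays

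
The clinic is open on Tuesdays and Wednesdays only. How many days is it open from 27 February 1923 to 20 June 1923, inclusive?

34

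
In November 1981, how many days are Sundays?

November 1, 1981 is a Sunday.
The range spans 30 days (inclusive of both endpoints).
30 = 7 × 4 + 2, so there are 4 full weeks plus 2 extra days.
Each full week contributes one Sunday: 4 so far.
The 2 extra days are Sun, Mon — 1 of them qualifies.
Total: 4 + 1 = 5.

5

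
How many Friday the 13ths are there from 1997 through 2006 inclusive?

16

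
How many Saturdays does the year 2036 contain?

2036-01-01 is a Tuesday.
The range spans 366 days (inclusive of both endpoints).
366 = 7 × 52 + 2, so there are 52 full weeks plus 2 extra days.
Each full week contributes one Saturday: 52 so far.
The 2 extra days are Tuesday, Wednesday — none qualify.
Total: 52 + 0 = 52.

52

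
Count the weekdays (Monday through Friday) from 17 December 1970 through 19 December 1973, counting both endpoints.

17 December 1970 is a Thursday.
The range spans 1099 days (inclusive of both endpoints).
1099 = 7 × 157, so the span is exactly 157 full weeks.
Each full week contributes 5 weekdays (Mon–Fri): 157 × 5 = 785.

785 weekdays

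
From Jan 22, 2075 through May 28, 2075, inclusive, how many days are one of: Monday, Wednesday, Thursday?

54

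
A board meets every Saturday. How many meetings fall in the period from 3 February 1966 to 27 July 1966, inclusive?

3 February 1966 is a Thursday.
That's 175 days from start to end, counting both.
175 = 7 × 25, so the span is exactly 25 full weeks.
Each full week contributes one Saturday: 25 so far.
Total: 25.

25 Saturdays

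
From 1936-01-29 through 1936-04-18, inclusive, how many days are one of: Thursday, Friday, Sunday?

35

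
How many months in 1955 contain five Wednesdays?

4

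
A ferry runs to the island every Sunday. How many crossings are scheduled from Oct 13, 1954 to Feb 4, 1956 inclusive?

68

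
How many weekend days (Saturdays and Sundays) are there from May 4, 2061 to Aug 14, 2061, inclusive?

30

May 4, 2061 is a Wednesday.
From May 4, 2061 to Aug 14, 2061 is 103 days inclusive.
103 = 7 × 14 + 5, so there are 14 full weeks plus 5 extra days.
Each full week contributes 2 weekend days (Sat, Sun): 14 × 2 = 28.
The 5 extra days are Wednesday, Thursday, Friday, Saturday, Sunday — 2 of them qualify.
Total: 28 + 2 = 30.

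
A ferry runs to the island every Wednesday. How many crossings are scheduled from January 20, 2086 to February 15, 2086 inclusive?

January 20, 2086 is a Sunday.
The range spans 27 days (inclusive of both endpoints).
27 = 7 × 3 + 6, so there are 3 full weeks plus 6 extra days.
Each full week contributes one Wednesday: 3 so far.
The 6 extra days are Sun, Mon, Tue, Wed, Thu, Fri — 1 of them qualifies.
Total: 3 + 1 = 4.

4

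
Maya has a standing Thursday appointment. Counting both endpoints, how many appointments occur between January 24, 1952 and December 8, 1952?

January 24, 1952 is a Thursday.
From January 24, 1952 to December 8, 1952 is 320 days inclusive.
320 = 7 × 45 + 5, so there are 45 full weeks plus 5 extra days.
Each full week contributes one Thursday: 45 so far.
The 5 extra days are Thursday, Friday, Saturday, Sunday, Monday — 1 of them qualifies.
Total: 45 + 1 = 46.

46 Thursdays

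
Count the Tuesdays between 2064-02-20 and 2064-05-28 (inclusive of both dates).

14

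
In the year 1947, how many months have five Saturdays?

A month has five Saturdays exactly when Saturday falls within its first (length − 28) days.
Jan: 31 days, starts Wed → 5 of Wed, Thu, Fri
Feb: 28 days, starts Sat → 5 of (none)
Mar: 31 days, starts Sat → 5 of Sat, Sun, Mon ✓
Apr: 30 days, starts Tue → 5 of Tue, Wed
May: 31 days, starts Thu → 5 of Thu, Fri, Sat ✓
Jun: 30 days, starts Sun → 5 of Sun, Mon
Jul: 31 days, starts Tue → 5 of Tue, Wed, Thu
Aug: 31 days, starts Fri → 5 of Fri, Sat, Sun ✓
Sep: 30 days, starts Mon → 5 of Mon, Tue
Oct: 31 days, starts Wed → 5 of Wed, Thu, Fri
Nov: 30 days, starts Sat → 5 of Sat, Sun ✓
Dec: 31 days, starts Mon → 5 of Mon, Tue, Wed
Months with five Saturdays: Mar, May, Aug, Nov.

4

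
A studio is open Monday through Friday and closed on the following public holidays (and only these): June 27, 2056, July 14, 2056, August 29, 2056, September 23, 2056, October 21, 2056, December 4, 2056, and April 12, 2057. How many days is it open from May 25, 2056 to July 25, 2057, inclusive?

May 25, 2056 is a Thursday.
That's 427 days from start to end, counting both.
427 = 7 × 61, so the span is exactly 61 full weeks.
Each full week contributes 5 weekdays (Mon–Fri): 61 × 5 = 305.
Total: 305.
Holidays: June 27, 2056 (Tue); July 14, 2056 (Fri); August 29, 2056 (Tue); September 23, 2056 (Sat); October 21, 2056 (Sat); December 4, 2056 (Mon); April 12, 2057 (Thu).
5 of the 7 holidays fall on weekdays; the rest are weekends and were already excluded.
Business days: 305 − 5 = 300.

300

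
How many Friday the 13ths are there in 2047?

2

The 13th falls on a Friday when the month's 13th has weekday Fri.
Jan 13 is Sun; Feb 13 is Wed; Mar 13 is Wed; Apr 13 is Sat; May 13 is Mon; Jun 13 is Thu; Jul 13 is Sat; Aug 13 is Tue; Sep 13 is Fri ✓; Oct 13 is Sun; Nov 13 is Wed; Dec 13 is Fri ✓.
Friday the 13ths: Sep, Dec.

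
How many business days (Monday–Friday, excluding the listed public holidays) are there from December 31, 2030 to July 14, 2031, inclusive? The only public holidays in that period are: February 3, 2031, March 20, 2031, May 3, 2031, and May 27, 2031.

December 31, 2030 is a Tuesday.
The range spans 196 days (inclusive of both endpoints).
196 = 7 × 28, so the span is exactly 28 full weeks.
Each full week contributes 5 weekdays (Mon–Fri): 28 × 5 = 140.
Total: 140.
Holidays: February 3, 2031 (Mon); March 20, 2031 (Thu); May 3, 2031 (Sat); May 27, 2031 (Tue).
3 of the 4 holidays fall on weekdays; the rest are weekends and were already excluded.
Business days: 140 − 3 = 137.

137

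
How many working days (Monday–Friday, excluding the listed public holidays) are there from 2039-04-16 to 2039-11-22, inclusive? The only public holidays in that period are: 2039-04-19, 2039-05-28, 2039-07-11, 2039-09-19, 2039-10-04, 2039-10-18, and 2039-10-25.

2039-04-16 is a Saturday.
From 2039-04-16 to 2039-11-22 is 221 days inclusive.
221 = 7 × 31 + 4, so there are 31 full weeks plus 4 extra days.
Each full week contributes 5 weekdays (Mon–Fri): 31 × 5 = 155.
The 4 extra days are Sat, Sun, Mon, Tue — 2 of them qualify.
Total: 155 + 2 = 157.
Holidays: 2039-04-19 (Tue); 2039-05-28 (Sat); 2039-07-11 (Mon); 2039-09-19 (Mon); 2039-10-04 (Tue); 2039-10-18 (Tue); 2039-10-25 (Tue).
6 of the 7 holidays fall on weekdays; the rest are weekends and were already excluded.
Business days: 157 − 6 = 151.

151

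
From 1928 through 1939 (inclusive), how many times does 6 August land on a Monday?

2

Day of week of August 6 in each year:
1928: Mon ✓, 1929: Tue, 1930: Wed, 1931: Thu, 1932: Sat, 1933: Sun, 1934: Mon ✓, 1935: Tue, 1936: Thu, 1937: Fri, 1938: Sat, 1939: Sun
Mondays: 1928, 1934.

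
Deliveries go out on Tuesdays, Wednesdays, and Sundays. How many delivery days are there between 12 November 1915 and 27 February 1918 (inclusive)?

12 November 1915 is a Friday.
From 12 November 1915 to 27 February 1918 is 839 days inclusive.
839 = 7 × 119 + 6, so there are 119 full weeks plus 6 extra days.
Each full week contributes 3 days from the set (Tue, Wed, Sun): 119 × 3 = 357.
The 6 extra days are Friday, Saturday, Sunday, Monday, Tuesday, Wednesday — 3 of them qualify.
Total: 357 + 3 = 360.

360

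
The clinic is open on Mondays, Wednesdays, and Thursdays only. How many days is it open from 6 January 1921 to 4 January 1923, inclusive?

313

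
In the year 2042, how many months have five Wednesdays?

5

A month has five Wednesdays exactly when Wednesday falls within its first (length − 28) days.
Jan: 31 days, starts Wed → 5 of Wed, Thu, Fri ✓
Feb: 28 days, starts Sat → 5 of (none)
Mar: 31 days, starts Sat → 5 of Sat, Sun, Mon
Apr: 30 days, starts Tue → 5 of Tue, Wed ✓
May: 31 days, starts Thu → 5 of Thu, Fri, Sat
Jun: 30 days, starts Sun → 5 of Sun, Mon
Jul: 31 days, starts Tue → 5 of Tue, Wed, Thu ✓
Aug: 31 days, starts Fri → 5 of Fri, Sat, Sun
Sep: 30 days, starts Mon → 5 of Mon, Tue
Oct: 31 days, starts Wed → 5 of Wed, Thu, Fri ✓
Nov: 30 days, starts Sat → 5 of Sat, Sun
Dec: 31 days, starts Mon → 5 of Mon, Tue, Wed ✓
Months with five Wednesdays: Jan, Apr, Jul, Oct, Dec.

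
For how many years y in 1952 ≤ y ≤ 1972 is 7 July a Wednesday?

Day of week of July 7 in each year:
1952: Mon, 1953: Tue, 1954: Wed ✓, 1955: Thu, 1956: Sat, 1957: Sun, 1958: Mon, 1959: Tue, 1960: Thu, 1961: Fri, 1962: Sat, 1963: Sun, 1964: Tue, 1965: Wed ✓, 1966: Thu, 1967: Fri, 1968: Sun, 1969: Mon, 1970: Tue, 1971: Wed ✓, 1972: Fri
Wednesdays: 1954, 1965, 1971.

3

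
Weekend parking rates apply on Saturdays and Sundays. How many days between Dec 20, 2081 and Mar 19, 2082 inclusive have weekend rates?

Dec 20, 2081 is a Saturday.
The range spans 90 days (inclusive of both endpoints).
90 = 7 × 12 + 6, so there are 12 full weeks plus 6 extra days.
Each full week contributes 2 weekend days (Sat, Sun): 12 × 2 = 24.
The 6 extra days are Saturday, Sunday, Monday, Tuesday, Wednesday, Thursday — 2 of them qualify.
Total: 24 + 2 = 26.

26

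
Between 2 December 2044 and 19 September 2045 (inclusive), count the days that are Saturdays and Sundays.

2 December 2044 is a Friday.
That's 292 days from start to end, counting both.
292 = 7 × 41 + 5, so there are 41 full weeks plus 5 extra days.
Each full week contributes 2 days from the set (Sat, Sun): 41 × 2 = 82.
The 5 extra days are Friday, Saturday, Sunday, Monday, Tuesday — 2 of them qualify.
Total: 82 + 2 = 84.

84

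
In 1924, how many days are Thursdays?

52

1 January 1924 is a Tuesday.
That's 366 days from start to end, counting both.
366 = 7 × 52 + 2, so there are 52 full weeks plus 2 extra days.
Each full week contributes one Thursday: 52 so far.
The 2 extra days are Tue, Wed — none qualify.
Total: 52 + 0 = 52.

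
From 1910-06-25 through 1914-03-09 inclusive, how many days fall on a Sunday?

1910-06-25 is a Saturday.
The range spans 1354 days (inclusive of both endpoints).
1354 = 7 × 193 + 3, so there are 193 full weeks plus 3 extra days.
Each full week contributes one Sunday: 193 so far.
The 3 extra days are Saturday, Sunday, Monday — 1 of them qualifies.
Total: 193 + 1 = 194.

194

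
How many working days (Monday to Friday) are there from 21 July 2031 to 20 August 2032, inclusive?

285

21 July 2031 is a Monday.
That's 397 days from start to end, counting both.
397 = 7 × 56 + 5, so there are 56 full weeks plus 5 extra days.
Each full week contributes 5 weekdays (Mon–Fri): 56 × 5 = 280.
The 5 extra days are Mon, Tue, Wed, Thu, Fri — 5 of them qualify.
Total: 280 + 5 = 285.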